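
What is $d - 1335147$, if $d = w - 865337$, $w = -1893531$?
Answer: $-4094015$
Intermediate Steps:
$d = -2758868$ ($d = -1893531 - 865337 = -2758868$)
$d - 1335147 = -2758868 - 1335147 = -4094015$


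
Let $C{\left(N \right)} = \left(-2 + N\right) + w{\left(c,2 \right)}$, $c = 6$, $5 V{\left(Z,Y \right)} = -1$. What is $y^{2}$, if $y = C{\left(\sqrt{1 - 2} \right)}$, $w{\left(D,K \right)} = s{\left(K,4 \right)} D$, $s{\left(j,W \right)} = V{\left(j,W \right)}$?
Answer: $\frac{231}{25} - \frac{32 i}{5} \approx 9.24 - 6.4 i$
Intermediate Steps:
$V{\left(Z,Y \right)} = - \frac{1}{5}$ ($V{\left(Z,Y \right)} = \frac{1}{5} \left(-1\right) = - \frac{1}{5}$)
$s{\left(j,W \right)} = - \frac{1}{5}$
$w{\left(D,K \right)} = - \frac{D}{5}$
$C{\left(N \right)} = - \frac{16}{5} + N$ ($C{\left(N \right)} = \left(-2 + N\right) - \frac{6}{5} = - \frac{16}{5} + N$)
$y = - \frac{16}{5} + i$ ($y = - \frac{16}{5} + \sqrt{1 - 2} = - \frac{16}{5} + \sqrt{-1} = - \frac{16}{5} + i \approx -3.2 + 1.0 i$)
$y^{2} = \left(- \frac{16}{5} + i\right)^{2}$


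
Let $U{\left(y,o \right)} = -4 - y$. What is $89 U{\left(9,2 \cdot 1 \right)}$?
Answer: $-1157$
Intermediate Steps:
$89 U{\left(9,2 \cdot 1 \right)} = 89 \left(-4 - 9\right) = 89 \left(-13\right) = -1157$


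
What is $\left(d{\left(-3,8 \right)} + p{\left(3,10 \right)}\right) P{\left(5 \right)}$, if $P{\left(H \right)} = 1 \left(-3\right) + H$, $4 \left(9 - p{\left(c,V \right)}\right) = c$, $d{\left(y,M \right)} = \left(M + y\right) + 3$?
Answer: $\frac{65}{2} \approx 32.5$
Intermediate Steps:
$d{\left(y,M \right)} = 3 + M + y$
$p{\left(c,V \right)} = 9 - \frac{c}{4}$
$P{\left(H \right)} = -3 + H$
$\left(d{\left(-3,8 \right)} + p{\left(3,10 \right)}\right) P{\left(5 \right)} = \left(\left(3 + 8 - 3\right) + \left(9 - \frac{3}{4}\right)\right) \left(-3 + 5\right) = \left(8 + \left(9 - \frac{3}{4}\right)\right) 2 = \left(8 + \frac{33}{4}\right) 2 = \frac{65}{4} \cdot 2 = \frac{65}{2}$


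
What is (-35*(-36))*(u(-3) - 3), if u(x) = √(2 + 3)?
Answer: -3780 + 1260*√5 ≈ -962.55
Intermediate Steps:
u(x) = √5
(-35*(-36))*(u(-3) - 3) = (-35*(-36))*(√5 - 3) = 1260*(-3 + √5) = -3780 + 1260*√5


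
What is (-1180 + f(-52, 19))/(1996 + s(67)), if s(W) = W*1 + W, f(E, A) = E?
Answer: -616/1065 ≈ -0.57840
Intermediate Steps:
s(W) = 2*W (s(W) = W + W = 2*W)
(-1180 + f(-52, 19))/(1996 + s(67)) = (-1180 - 52)/(1996 + 2*67) = -1232/(1996 + 134) = -1232/2130 = -1232*1/2130 = -616/1065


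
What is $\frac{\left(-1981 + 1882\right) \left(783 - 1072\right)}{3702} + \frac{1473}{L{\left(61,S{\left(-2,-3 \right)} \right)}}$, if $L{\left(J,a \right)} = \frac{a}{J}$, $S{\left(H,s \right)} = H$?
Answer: $- \frac{27714882}{617} \approx -44919.0$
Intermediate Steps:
$\frac{\left(-1981 + 1882\right) \left(783 - 1072\right)}{3702} + \frac{1473}{L{\left(61,S{\left(-2,-3 \right)} \right)}} = \frac{\left(-1981 + 1882\right) \left(783 - 1072\right)}{3702} + \frac{1473}{\left(-2\right) \frac{1}{61}} = \left(-99\right) \left(-289\right) \frac{1}{3702} + \frac{1473}{\left(-2\right) \frac{1}{61}} = 28611 \cdot \frac{1}{3702} + \frac{1473}{- \frac{2}{61}} = \frac{9537}{1234} + 1473 \left(- \frac{61}{2}\right) = \frac{9537}{1234} - \frac{89853}{2} = - \frac{27714882}{617}$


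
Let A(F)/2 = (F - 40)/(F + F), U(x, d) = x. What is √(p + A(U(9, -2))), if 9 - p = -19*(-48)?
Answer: I*√8158/3 ≈ 30.107*I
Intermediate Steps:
p = -903 (p = 9 - (-19)*(-48) = 9 - 1*912 = 9 - 912 = -903)
A(F) = (-40 + F)/F (A(F) = 2*((F - 40)/(F + F)) = 2*((-40 + F)/((2*F))) = 2*((-40 + F)*(1/(2*F))) = 2*((-40 + F)/(2*F)) = (-40 + F)/F)
√(p + A(U(9, -2))) = √(-903 + (-40 + 9)/9) = √(-903 + (⅑)*(-31)) = √(-903 - 31/9) = √(-8158/9) = I*√8158/3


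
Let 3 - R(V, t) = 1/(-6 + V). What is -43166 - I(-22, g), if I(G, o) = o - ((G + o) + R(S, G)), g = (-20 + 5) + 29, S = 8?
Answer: -86371/2 ≈ -43186.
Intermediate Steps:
R(V, t) = 3 - 1/(-6 + V)
g = 14 (g = -15 + 29 = 14)
I(G, o) = -5/2 - G (I(G, o) = o - ((G + o) + (-19 + 3*8)/(-6 + 8)) = o - ((G + o) + (-19 + 24)/2) = o - ((G + o) + (1/2)*5) = o - ((G + o) + 5/2) = o - (5/2 + G + o) = o + (-5/2 - G - o) = -5/2 - G)
-43166 - I(-22, g) = -43166 - (-5/2 - 1*(-22)) = -43166 - (-5/2 + 22) = -43166 - 1*39/2 = -43166 - 39/2 = -86371/2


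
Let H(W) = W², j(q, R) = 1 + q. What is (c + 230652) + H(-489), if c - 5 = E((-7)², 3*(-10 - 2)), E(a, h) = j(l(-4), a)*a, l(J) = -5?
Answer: 469582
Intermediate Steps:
E(a, h) = -4*a (E(a, h) = (1 - 5)*a = -4*a)
c = -191 (c = 5 - 4*(-7)² = 5 - 4*49 = 5 - 196 = -191)
(c + 230652) + H(-489) = (-191 + 230652) + (-489)² = 230461 + 239121 = 469582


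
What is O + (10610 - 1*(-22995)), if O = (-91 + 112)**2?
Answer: 34046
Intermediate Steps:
O = 441 (O = 21**2 = 441)
O + (10610 - 1*(-22995)) = 441 + (10610 - 1*(-22995)) = 441 + (10610 + 22995) = 441 + 33605 = 34046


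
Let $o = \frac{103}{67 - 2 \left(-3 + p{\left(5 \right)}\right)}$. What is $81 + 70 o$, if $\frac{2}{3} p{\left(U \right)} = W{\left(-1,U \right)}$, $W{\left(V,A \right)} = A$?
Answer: $\frac{5954}{29} \approx 205.31$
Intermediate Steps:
$p{\left(U \right)} = \frac{3 U}{2}$
$o = \frac{103}{58}$ ($o = \frac{103}{67 - 2 \left(-3 + \frac{3}{2} \cdot 5\right)} = \frac{103}{67 - 2 \left(-3 + \frac{15}{2}\right)} = \frac{103}{67 - 2 \cdot \frac{9}{2}} = \frac{103}{67 - 9} = \frac{103}{58} \approx 1.7759$)
$81 + 70 o = 81 + 70 \cdot \frac{103}{58} = 81 + \frac{3605}{29} = \frac{5954}{29}$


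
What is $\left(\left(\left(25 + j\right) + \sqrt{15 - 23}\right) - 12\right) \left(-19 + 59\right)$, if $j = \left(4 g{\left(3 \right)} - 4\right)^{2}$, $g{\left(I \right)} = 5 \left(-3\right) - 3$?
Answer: $231560 + 80 i \sqrt{2} \approx 2.3156 \cdot 10^{5} + 113.14 i$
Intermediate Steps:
$g{\left(I \right)} = -18$ ($g{\left(I \right)} = -15 - 3 = -18$)
$j = 5776$ ($j = \left(4 \left(-18\right) - 4\right)^{2} = \left(-72 - 4\right)^{2} = \left(-76\right)^{2} = 5776$)
$\left(\left(\left(25 + j\right) + \sqrt{15 - 23}\right) - 12\right) \left(-19 + 59\right) = \left(\left(\left(25 + 5776\right) + \sqrt{15 - 23}\right) - 12\right) \left(-19 + 59\right) = \left(\left(5801 + \sqrt{-8}\right) - 12\right) 40 = \left(\left(5801 + 2 i \sqrt{2}\right) - 12\right) 40 = \left(5789 + 2 i \sqrt{2}\right) 40 = 231560 + 80 i \sqrt{2}$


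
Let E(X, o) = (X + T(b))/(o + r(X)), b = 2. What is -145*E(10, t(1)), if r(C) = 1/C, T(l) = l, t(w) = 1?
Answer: -17400/11 ≈ -1581.8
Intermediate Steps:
E(X, o) = (2 + X)/(o + 1/X) (E(X, o) = (X + 2)/(o + 1/X) = (2 + X)/(o + 1/X))
-145*E(10, t(1)) = -1450*(2 + 10)/(1 + 10*1) = -1450*12/(1 + 10) = -1450*12/11 = -145*120/11 = -17400/11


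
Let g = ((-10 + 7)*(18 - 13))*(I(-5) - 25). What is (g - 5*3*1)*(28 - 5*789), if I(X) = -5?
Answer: -1703895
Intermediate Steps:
g = 450 (g = ((-10 + 7)*(18 - 13))*(-5 - 25) = -3*5*(-30) = -15*(-30) = 450)
(g - 5*3*1)*(28 - 5*789) = (450 - 5*3*1)*(28 - 5*789) = (450 - 15*1)*(28 - 3945) = (450 - 15)*(-3917) = 435*(-3917) = -1703895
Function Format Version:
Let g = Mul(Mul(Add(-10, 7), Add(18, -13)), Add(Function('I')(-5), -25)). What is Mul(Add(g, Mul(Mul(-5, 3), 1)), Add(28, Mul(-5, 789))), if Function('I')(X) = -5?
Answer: -1703895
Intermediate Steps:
g = 450 (g = Mul(Mul(Add(-10, 7), Add(18, -13)), Add(-5, -25)) = Mul(Mul(-3, 5), -30) = Mul(-15, -30) = 450)
Mul(Add(g, Mul(Mul(-5, 3), 1)), Add(28, Mul(-5, 789))) = Mul(Add(450, Mul(Mul(-5, 3), 1)), Add(28, Mul(-5, 789))) = Mul(Add(450, Mul(-15, 1)), Add(28, -3945)) = Mul(Add(450, -15), -3917) = Mul(435, -3917) = -1703895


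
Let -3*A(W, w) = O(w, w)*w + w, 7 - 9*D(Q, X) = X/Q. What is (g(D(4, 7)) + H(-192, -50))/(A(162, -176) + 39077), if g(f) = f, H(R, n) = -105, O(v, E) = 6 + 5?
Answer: -179/68196 ≈ -0.0026248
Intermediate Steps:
O(v, E) = 11
D(Q, X) = 7/9 - X/(9*Q)
A(W, w) = -4*w (A(W, w) = -(11*w + w)/3 = -4*w)
(g(D(4, 7)) + H(-192, -50))/(A(162, -176) + 39077) = ((⅑)*(-1*7 + 7*4)/4 - 105)/(-4*(-176) + 39077) = ((⅑)*(¼)*(-7 + 28) - 105)/(704 + 39077) = ((⅑)*(¼)*21 - 105)/39781 = (7/12 - 105)*(1/39781) = -1253/12*1/39781 = -179/68196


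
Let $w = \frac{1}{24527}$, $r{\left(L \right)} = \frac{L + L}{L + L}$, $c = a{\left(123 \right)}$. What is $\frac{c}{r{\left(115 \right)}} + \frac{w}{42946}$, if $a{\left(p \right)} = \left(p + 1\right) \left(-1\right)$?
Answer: $- \frac{130613731207}{1053336542} \approx -124.0$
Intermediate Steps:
$a{\left(p \right)} = -1 - p$ ($a{\left(p \right)} = \left(1 + p\right) \left(-1\right) = -1 - p$)
$c = -124$ ($c = -1 - 123 = -124$)
$r{\left(L \right)} = 1$ ($r{\left(L \right)} = \frac{2 L}{2 L} = 2 L \frac{1}{2 L} = 1$)
$w = \frac{1}{24527} \approx 4.0771 \cdot 10^{-5}$
$\frac{c}{r{\left(115 \right)}} + \frac{w}{42946} = - \frac{124}{1} + \frac{1}{24527 \cdot 42946} = \left(-124\right) 1 + \frac{1}{24527} \cdot \frac{1}{42946} = -124 + \frac{1}{1053336542} = - \frac{130613731207}{1053336542}$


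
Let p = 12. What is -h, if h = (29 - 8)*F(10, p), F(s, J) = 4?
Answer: -84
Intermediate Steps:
h = 84 (h = (29 - 8)*4 = 21*4 = 84)
-h = -1*84 = -84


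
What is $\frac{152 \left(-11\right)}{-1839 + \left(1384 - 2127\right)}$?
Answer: $\frac{836}{1291} \approx 0.64756$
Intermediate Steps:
$\frac{152 \left(-11\right)}{-1839 + \left(1384 - 2127\right)} = - \frac{1672}{-1839 - 743} = - \frac{1672}{-2582} = \left(-1672\right) \left(- \frac{1}{2582}\right) = \frac{836}{1291}$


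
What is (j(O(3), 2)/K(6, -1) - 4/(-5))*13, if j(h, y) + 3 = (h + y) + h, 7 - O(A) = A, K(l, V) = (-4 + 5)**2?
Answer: 507/5 ≈ 101.40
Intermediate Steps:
K(l, V) = 1 (K(l, V) = 1**2 = 1)
O(A) = 7 - A
j(h, y) = -3 + y + 2*h (j(h, y) = -3 + ((h + y) + h) = -3 + (y + 2*h) = -3 + y + 2*h)
(j(O(3), 2)/K(6, -1) - 4/(-5))*13 = ((-3 + 2 + 2*(7 - 1*3))/1 - 4/(-5))*13 = ((-3 + 2 + 2*(7 - 3))*1 - 4*(-1/5))*13 = ((-3 + 2 + 2*4)*1 + 4/5)*13 = ((-3 + 2 + 8)*1 + 4/5)*13 = (7*1 + 4/5)*13 = (7 + 4/5)*13 = (39/5)*13 = 507/5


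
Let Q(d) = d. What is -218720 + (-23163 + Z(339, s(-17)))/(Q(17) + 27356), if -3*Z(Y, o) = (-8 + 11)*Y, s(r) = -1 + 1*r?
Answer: -5987046062/27373 ≈ -2.1872e+5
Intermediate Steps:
s(r) = -1 + r
Z(Y, o) = -Y (Z(Y, o) = -(-8 + 11)*Y/3 = -Y)
-218720 + (-23163 + Z(339, s(-17)))/(Q(17) + 27356) = -218720 + (-23163 - 1*339)/(17 + 27356) = -218720 + (-23163 - 339)/27373 = -218720 - 23502*1/27373 = -218720 - 23502/27373 = -5987046062/27373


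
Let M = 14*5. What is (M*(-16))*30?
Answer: -33600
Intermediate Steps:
M = 70
(M*(-16))*30 = (70*(-16))*30 = -1120*30 = -33600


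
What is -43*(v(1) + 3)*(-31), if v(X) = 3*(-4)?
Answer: -11997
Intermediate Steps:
v(X) = -12
-43*(v(1) + 3)*(-31) = -43*(-12 + 3)*(-31) = -43*(-9)*(-31) = 387*(-31) = -11997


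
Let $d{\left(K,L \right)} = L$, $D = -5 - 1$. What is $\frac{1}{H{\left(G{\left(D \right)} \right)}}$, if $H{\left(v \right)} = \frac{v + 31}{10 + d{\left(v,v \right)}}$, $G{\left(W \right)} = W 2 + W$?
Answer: $- \frac{8}{13} \approx -0.61539$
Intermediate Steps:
$D = -6$
$G{\left(W \right)} = 3 W$ ($G{\left(W \right)} = 2 W + W = 3 W$)
$H{\left(v \right)} = \frac{31 + v}{10 + v}$ ($H{\left(v \right)} = \frac{v + 31}{10 + v} = \frac{31 + v}{10 + v}$)
$\frac{1}{H{\left(G{\left(D \right)} \right)}} = \frac{1}{\frac{1}{10 + 3 \left(-6\right)} \left(31 + 3 \left(-6\right)\right)} = \frac{1}{\frac{1}{10 - 18} \left(31 - 18\right)} = \frac{1}{\frac{1}{-8} \cdot 13} = \frac{1}{\left(- \frac{1}{8}\right) 13} = \frac{1}{- \frac{13}{8}} = - \frac{8}{13}$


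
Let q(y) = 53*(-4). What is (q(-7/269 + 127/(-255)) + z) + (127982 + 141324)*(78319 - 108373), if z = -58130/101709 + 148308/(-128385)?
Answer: -434926348933780834/53736255 ≈ -8.0937e+9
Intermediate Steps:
q(y) = -212
z = -92787154/53736255 (z = -58130*1/101709 + 148308*(-1/128385) = -58130/101709 - 49436/42795 = -92787154/53736255 ≈ -1.7267)
(q(-7/269 + 127/(-255)) + z) + (127982 + 141324)*(78319 - 108373) = (-212 - 92787154/53736255) + (127982 + 141324)*(78319 - 108373) = -11484873214/53736255 + 269306*(-30054) = -11484873214/53736255 - 8093722524 = -434926348933780834/53736255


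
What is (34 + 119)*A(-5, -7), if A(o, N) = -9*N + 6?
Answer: 10557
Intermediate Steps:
A(o, N) = 6 - 9*N
(34 + 119)*A(-5, -7) = (34 + 119)*(6 - 9*(-7)) = 153*(6 + 63) = 153*69 = 10557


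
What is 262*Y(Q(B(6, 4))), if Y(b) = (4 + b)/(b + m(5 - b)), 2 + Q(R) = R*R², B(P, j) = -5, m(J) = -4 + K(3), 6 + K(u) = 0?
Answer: 32226/137 ≈ 235.23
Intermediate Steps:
K(u) = -6 (K(u) = -6 + 0 = -6)
m(J) = -10 (m(J) = -4 - 6 = -10)
Q(R) = -2 + R³ (Q(R) = -2 + R*R² = -2 + R³)
Y(b) = (4 + b)/(-10 + b) (Y(b) = (4 + b)/(b - 10) = (4 + b)/(-10 + b))
262*Y(Q(B(6, 4))) = 262*((4 + (-2 + (-5)³))/(-10 + (-2 + (-5)³))) = 262*((4 + (-2 - 125))/(-10 + (-2 - 125))) = 262*((4 - 127)/(-10 - 127)) = 262*(-123/(-137)) = 262*(-1/137*(-123)) = 262*(123/137) = 32226/137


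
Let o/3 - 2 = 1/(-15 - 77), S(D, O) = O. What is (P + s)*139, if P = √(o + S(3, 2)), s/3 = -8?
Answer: -3336 + 139*√16859/46 ≈ -2943.7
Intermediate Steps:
s = -24 (s = 3*(-8) = -24)
o = 549/92 (o = 6 + 3/(-15 - 77) = 6 + 3/(-92) = 6 + 3*(-1/92) = 6 - 3/92 = 549/92 ≈ 5.9674)
P = √16859/46 (P = √(549/92 + 2) = √(733/92) = √16859/46 ≈ 2.8227)
(P + s)*139 = (√16859/46 - 24)*139 = (-24 + √16859/46)*139 = -3336 + 139*√16859/46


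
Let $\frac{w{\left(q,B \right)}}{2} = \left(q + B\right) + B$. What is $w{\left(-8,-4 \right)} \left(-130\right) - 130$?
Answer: $4030$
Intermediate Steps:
$w{\left(q,B \right)} = 2 q + 4 B$ ($w{\left(q,B \right)} = 2 \left(\left(q + B\right) + B\right) = 2 \left(\left(B + q\right) + B\right) = 2 \left(q + 2 B\right) = 2 q + 4 B$)
$w{\left(-8,-4 \right)} \left(-130\right) - 130 = \left(2 \left(-8\right) + 4 \left(-4\right)\right) \left(-130\right) - 130 = \left(-16 - 16\right) \left(-130\right) - 130 = \left(-32\right) \left(-130\right) - 130 = 4160 - 130 = 4030$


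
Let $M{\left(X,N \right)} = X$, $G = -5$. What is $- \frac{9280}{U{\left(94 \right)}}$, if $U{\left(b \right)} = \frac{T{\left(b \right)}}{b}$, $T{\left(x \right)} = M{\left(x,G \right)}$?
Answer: $-9280$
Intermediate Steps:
$T{\left(x \right)} = x$
$U{\left(b \right)} = 1$ ($U{\left(b \right)} = \frac{b}{b} = 1$)
$- \frac{9280}{U{\left(94 \right)}} = - \frac{9280}{1} = \left(-9280\right) 1 = -9280$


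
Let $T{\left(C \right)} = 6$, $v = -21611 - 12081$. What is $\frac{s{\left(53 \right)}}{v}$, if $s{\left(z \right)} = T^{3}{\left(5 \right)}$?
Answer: $- \frac{54}{8423} \approx -0.006411$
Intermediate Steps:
$v = -33692$ ($v = -21611 - 12081 = -33692$)
$s{\left(z \right)} = 216$ ($s{\left(z \right)} = 6^{3} = 216$)
$\frac{s{\left(53 \right)}}{v} = \frac{216}{-33692} = 216 \left(- \frac{1}{33692}\right) = - \frac{54}{8423}$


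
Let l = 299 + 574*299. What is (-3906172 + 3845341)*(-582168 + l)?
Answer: 24955491933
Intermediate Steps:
l = 171925 (l = 299 + 171626 = 171925)
(-3906172 + 3845341)*(-582168 + l) = (-3906172 + 3845341)*(-582168 + 171925) = -60831*(-410243) = 24955491933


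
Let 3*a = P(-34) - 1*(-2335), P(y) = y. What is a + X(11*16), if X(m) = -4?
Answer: 763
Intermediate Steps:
a = 767 (a = (-34 - 1*(-2335))/3 = (-34 + 2335)/3 = (1/3)*2301 = 767)
a + X(11*16) = 767 - 4 = 763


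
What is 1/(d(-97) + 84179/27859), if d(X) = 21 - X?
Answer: 27859/3371541 ≈ 0.0082630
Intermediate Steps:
1/(d(-97) + 84179/27859) = 1/((21 - 1*(-97)) + 84179/27859) = 1/((21 + 97) + 84179*(1/27859)) = 1/(118 + 84179/27859) = 1/(3371541/27859) = 27859/3371541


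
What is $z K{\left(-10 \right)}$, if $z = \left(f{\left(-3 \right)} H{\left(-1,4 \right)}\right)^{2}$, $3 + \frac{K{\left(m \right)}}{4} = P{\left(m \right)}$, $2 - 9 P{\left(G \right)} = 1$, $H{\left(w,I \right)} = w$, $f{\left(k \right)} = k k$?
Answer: $-936$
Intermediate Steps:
$f{\left(k \right)} = k^{2}$
$P{\left(G \right)} = \frac{1}{9}$ ($P{\left(G \right)} = \frac{2}{9} - \frac{1}{9} = \frac{1}{9}$)
$K{\left(m \right)} = - \frac{104}{9}$ ($K{\left(m \right)} = -12 + 4 \cdot \frac{1}{9} = -12 + \frac{4}{9} = - \frac{104}{9}$)
$z = 81$ ($z = \left(\left(-3\right)^{2} \left(-1\right)\right)^{2} = \left(9 \left(-1\right)\right)^{2} = \left(-9\right)^{2} = 81$)
$z K{\left(-10 \right)} = 81 \left(- \frac{104}{9}\right) = -936$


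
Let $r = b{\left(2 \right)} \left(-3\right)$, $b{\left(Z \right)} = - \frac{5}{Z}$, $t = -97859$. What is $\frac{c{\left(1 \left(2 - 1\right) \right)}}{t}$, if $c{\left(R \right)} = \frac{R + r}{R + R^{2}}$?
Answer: $- \frac{17}{391436} \approx -4.343 \cdot 10^{-5}$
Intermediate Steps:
$r = \frac{15}{2}$ ($r = - \frac{5}{2} \left(-3\right) = \left(-5\right) \frac{1}{2} \left(-3\right) = \left(- \frac{5}{2}\right) \left(-3\right) = \frac{15}{2} \approx 7.5$)
$c{\left(R \right)} = \frac{\frac{15}{2} + R}{R + R^{2}}$ ($c{\left(R \right)} = \frac{R + \frac{15}{2}}{R + R^{2}} = \frac{\frac{15}{2} + R}{R + R^{2}}$)
$\frac{c{\left(1 \left(2 - 1\right) \right)}}{t} = \frac{\frac{1}{1 \left(2 - 1\right)} \frac{1}{1 + 1 \left(2 - 1\right)} \left(\frac{15}{2} + 1 \left(2 - 1\right)\right)}{-97859} = \frac{\frac{15}{2} + 1 \cdot 1}{1 \cdot 1 \left(1 + 1 \cdot 1\right)} \left(- \frac{1}{97859}\right) = \frac{\frac{15}{2} + 1}{1 \left(1 + 1\right)} \left(- \frac{1}{97859}\right) = 1 \cdot \frac{1}{2} \cdot \frac{17}{2} \left(- \frac{1}{97859}\right) = \frac{17}{4} \left(- \frac{1}{97859}\right) = - \frac{17}{391436}$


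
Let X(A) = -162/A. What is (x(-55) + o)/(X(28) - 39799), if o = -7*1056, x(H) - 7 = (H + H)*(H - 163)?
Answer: -232330/557267 ≈ -0.41691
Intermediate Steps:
x(H) = 7 + 2*H*(-163 + H) (x(H) = 7 + (H + H)*(H - 163) = 7 + (2*H)*(-163 + H) = 7 + 2*H*(-163 + H))
o = -7392
(x(-55) + o)/(X(28) - 39799) = ((7 - 326*(-55) + 2*(-55)**2) - 7392)/(-162/28 - 39799) = ((7 + 17930 + 2*3025) - 7392)/(-162*1/28 - 39799) = ((7 + 17930 + 6050) - 7392)/(-81/14 - 39799) = (23987 - 7392)/(-557267/14) = 16595*(-14/557267) = -232330/557267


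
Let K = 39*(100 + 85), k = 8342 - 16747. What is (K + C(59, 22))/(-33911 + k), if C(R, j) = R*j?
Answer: -8513/42316 ≈ -0.20118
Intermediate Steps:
k = -8405
K = 7215 (K = 39*185 = 7215)
(K + C(59, 22))/(-33911 + k) = (7215 + 59*22)/(-33911 - 8405) = (7215 + 1298)/(-42316) = 8513*(-1/42316) = -8513/42316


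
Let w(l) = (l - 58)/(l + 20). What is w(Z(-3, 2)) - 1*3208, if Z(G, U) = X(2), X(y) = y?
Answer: -35316/11 ≈ -3210.5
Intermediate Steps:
Z(G, U) = 2
w(l) = (-58 + l)/(20 + l)
w(Z(-3, 2)) - 1*3208 = (-58 + 2)/(20 + 2) - 1*3208 = -56/22 - 3208 = (1/22)*(-56) - 3208 = -28/11 - 3208 = -35316/11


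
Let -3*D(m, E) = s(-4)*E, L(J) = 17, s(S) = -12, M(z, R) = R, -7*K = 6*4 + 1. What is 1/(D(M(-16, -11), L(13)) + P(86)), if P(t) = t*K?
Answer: -7/1674 ≈ -0.0041816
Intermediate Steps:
K = -25/7 (K = -(6*4 + 1)/7 = -(24 + 1)/7 = -⅐*25 = -25/7 ≈ -3.5714)
P(t) = -25*t/7 (P(t) = t*(-25/7) = -25*t/7)
D(m, E) = 4*E (D(m, E) = -(-4)*E = 4*E)
1/(D(M(-16, -11), L(13)) + P(86)) = 1/(4*17 - 25/7*86) = 1/(68 - 2150/7) = 1/(-1674/7) = -7/1674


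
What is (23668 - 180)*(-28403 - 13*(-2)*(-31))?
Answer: -686060992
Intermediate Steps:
(23668 - 180)*(-28403 - 13*(-2)*(-31)) = 23488*(-28403 + 26*(-31)) = 23488*(-28403 - 806) = 23488*(-29209) = -686060992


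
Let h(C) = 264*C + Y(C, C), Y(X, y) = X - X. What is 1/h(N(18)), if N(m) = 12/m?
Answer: 1/176 ≈ 0.0056818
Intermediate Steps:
Y(X, y) = 0
h(C) = 264*C (h(C) = 264*C + 0 = 264*C)
1/h(N(18)) = 1/(264*(12/18)) = 1/(264*(12*(1/18))) = 1/(264*(⅔)) = 1/176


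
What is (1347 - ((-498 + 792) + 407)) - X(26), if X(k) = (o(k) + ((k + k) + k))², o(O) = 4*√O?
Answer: -5854 - 624*√26 ≈ -9035.8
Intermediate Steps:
X(k) = (3*k + 4*√k)² (X(k) = (4*√k + ((k + k) + k))² = (4*√k + (2*k + k))² = (4*√k + 3*k)² = (3*k + 4*√k)²)
(1347 - ((-498 + 792) + 407)) - X(26) = (1347 - ((-498 + 792) + 407)) - (3*26 + 4*√26)² = (1347 - (294 + 407)) - (78 + 4*√26)² = (1347 - 1*701) - (78 + 4*√26)² = (1347 - 701) - (78 + 4*√26)² = 646 - (78 + 4*√26)²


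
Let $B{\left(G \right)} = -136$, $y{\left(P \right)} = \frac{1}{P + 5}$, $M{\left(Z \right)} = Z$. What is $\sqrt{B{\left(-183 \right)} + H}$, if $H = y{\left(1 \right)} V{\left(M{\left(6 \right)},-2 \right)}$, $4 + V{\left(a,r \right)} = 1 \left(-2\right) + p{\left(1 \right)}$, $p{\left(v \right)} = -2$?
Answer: $\frac{2 i \sqrt{309}}{3} \approx 11.719 i$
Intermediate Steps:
$V{\left(a,r \right)} = -8$ ($V{\left(a,r \right)} = -4 + \left(1 \left(-2\right) - 2\right) = -4 - 4 = -8$)
$y{\left(P \right)} = \frac{1}{5 + P}$
$H = - \frac{4}{3}$ ($H = \frac{1}{5 + 1} \left(-8\right) = \frac{1}{6} \left(-8\right) = - \frac{4}{3} \approx -1.3333$)
$\sqrt{B{\left(-183 \right)} + H} = \sqrt{-136 - \frac{4}{3}} = \sqrt{- \frac{412}{3}} = \frac{2 i \sqrt{309}}{3}$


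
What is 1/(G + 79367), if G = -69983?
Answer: 1/9384 ≈ 0.00010656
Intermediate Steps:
1/(G + 79367) = 1/(-69983 + 79367) = 1/9384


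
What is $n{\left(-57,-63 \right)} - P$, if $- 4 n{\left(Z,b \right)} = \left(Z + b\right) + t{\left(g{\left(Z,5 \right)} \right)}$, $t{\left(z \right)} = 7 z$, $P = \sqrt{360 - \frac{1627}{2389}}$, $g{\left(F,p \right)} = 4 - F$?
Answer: $- \frac{307}{4} - \frac{\sqrt{2050748657}}{2389} \approx -95.706$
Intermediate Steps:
$P = \frac{\sqrt{2050748657}}{2389}$ ($P = \sqrt{360 - \frac{1627}{2389}} = \sqrt{\frac{858413}{2389}} = \frac{\sqrt{2050748657}}{2389} \approx 18.956$)
$n{\left(Z,b \right)} = -7 - \frac{b}{4} + \frac{3 Z}{2}$ ($n{\left(Z,b \right)} = - \frac{\left(Z + b\right) + 7 \left(4 - Z\right)}{4} = - \frac{\left(Z + b\right) - \left(-28 + 7 Z\right)}{4} = - \frac{28 + b - 6 Z}{4} = -7 - \frac{b}{4} + \frac{3 Z}{2}$)
$n{\left(-57,-63 \right)} - P = \left(-7 - - \frac{63}{4} + \frac{3}{2} \left(-57\right)\right) - \frac{\sqrt{2050748657}}{2389} = \left(-7 + \frac{63}{4} - \frac{171}{2}\right) - \frac{\sqrt{2050748657}}{2389} = - \frac{307}{4} - \frac{\sqrt{2050748657}}{2389}$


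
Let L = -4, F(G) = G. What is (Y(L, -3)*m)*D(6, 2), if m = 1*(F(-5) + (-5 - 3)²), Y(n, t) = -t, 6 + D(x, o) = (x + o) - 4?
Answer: -354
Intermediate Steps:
D(x, o) = -10 + o + x (D(x, o) = -6 + ((x + o) - 4) = -6 + ((o + x) - 4) = -6 + (-4 + o + x) = -10 + o + x)
m = 59 (m = 1*(-5 + (-5 - 3)²) = 1*(-5 + (-8)²) = 1*(-5 + 64) = 1*59 = 59)
(Y(L, -3)*m)*D(6, 2) = (-1*(-3)*59)*(-10 + 2 + 6) = (3*59)*(-2) = 177*(-2) = -354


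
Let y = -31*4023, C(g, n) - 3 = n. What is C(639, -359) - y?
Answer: 124357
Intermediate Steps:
C(g, n) = 3 + n
y = -124713
C(639, -359) - y = (3 - 359) - 1*(-124713) = -356 + 124713 = 124357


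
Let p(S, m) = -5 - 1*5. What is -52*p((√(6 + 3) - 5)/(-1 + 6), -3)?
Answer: 520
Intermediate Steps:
p(S, m) = -10 (p(S, m) = -5 - 5 = -10)
-52*p((√(6 + 3) - 5)/(-1 + 6), -3) = -52*(-10) = 520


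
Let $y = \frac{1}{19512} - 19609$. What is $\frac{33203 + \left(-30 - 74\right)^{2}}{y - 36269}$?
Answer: $- \frac{858898728}{1090291535} \approx -0.78777$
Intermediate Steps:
$y = - \frac{382610807}{19512}$ ($y = \frac{1}{19512} - 19609 = - \frac{382610807}{19512} \approx -19609.0$)
$\frac{33203 + \left(-30 - 74\right)^{2}}{y - 36269} = \frac{33203 + \left(-30 - 74\right)^{2}}{- \frac{382610807}{19512} - 36269} = \frac{33203 + \left(-104\right)^{2}}{- \frac{1090291535}{19512}} = \left(33203 + 10816\right) \left(- \frac{19512}{1090291535}\right) = 44019 \left(- \frac{19512}{1090291535}\right) = - \frac{858898728}{1090291535}$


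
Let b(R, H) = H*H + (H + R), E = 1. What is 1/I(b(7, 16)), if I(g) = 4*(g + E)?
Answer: 1/1120 ≈ 0.00089286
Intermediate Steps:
b(R, H) = H + R + H**2 (b(R, H) = H**2 + (H + R) = H + R + H**2)
I(g) = 4 + 4*g (I(g) = 4*(g + 1) = 4*(1 + g) = 4 + 4*g)
1/I(b(7, 16)) = 1/(4 + 4*(16 + 7 + 16**2)) = 1/(4 + 4*(16 + 7 + 256)) = 1/(4 + 4*279) = 1/(4 + 1116) = 1/1120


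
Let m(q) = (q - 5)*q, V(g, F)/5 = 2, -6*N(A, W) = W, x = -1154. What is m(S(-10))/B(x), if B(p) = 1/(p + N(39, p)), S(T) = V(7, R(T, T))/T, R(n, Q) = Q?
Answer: -5770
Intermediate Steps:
N(A, W) = -W/6
V(g, F) = 10 (V(g, F) = 5*2 = 10)
S(T) = 10/T
m(q) = q*(-5 + q) (m(q) = (-5 + q)*q = q*(-5 + q))
B(p) = 6/(5*p) (B(p) = 1/(p - p/6) = 1/(5*p/6) = 6/(5*p))
m(S(-10))/B(x) = ((10/(-10))*(-5 + 10/(-10)))/(((6/5)/(-1154))) = ((10*(-⅒))*(-5 + 10*(-⅒)))/(((6/5)*(-1/1154))) = (-(-5 - 1))/(-3/2885) = -1*(-6)*(-2885/3) = 6*(-2885/3) = -5770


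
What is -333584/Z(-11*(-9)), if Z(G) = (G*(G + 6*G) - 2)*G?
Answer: -333584/6791895 ≈ -0.049115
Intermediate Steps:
Z(G) = G*(-2 + 7*G²) (Z(G) = (G*(7*G) - 2)*G = (7*G² - 2)*G = (-2 + 7*G²)*G = G*(-2 + 7*G²))
-333584/Z(-11*(-9)) = -333584*1/(99*(-2 + 7*(-11*(-9))²)) = -333584*1/(99*(-2 + 7*99²)) = -333584*1/(99*(-2 + 7*9801)) = -333584*1/(99*(-2 + 68607)) = -333584/(99*68605) = -333584/6791895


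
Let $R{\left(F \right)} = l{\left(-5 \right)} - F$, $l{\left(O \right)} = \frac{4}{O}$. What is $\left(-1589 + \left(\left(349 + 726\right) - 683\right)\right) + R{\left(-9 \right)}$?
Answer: $- \frac{5944}{5} \approx -1188.8$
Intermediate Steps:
$R{\left(F \right)} = - \frac{4}{5} - F$ ($R{\left(F \right)} = \frac{4}{-5} - F = 4 \left(- \frac{1}{5}\right) - F = - \frac{4}{5} - F$)
$\left(-1589 + \left(\left(349 + 726\right) - 683\right)\right) + R{\left(-9 \right)} = \left(-1589 + \left(\left(349 + 726\right) - 683\right)\right) - - \frac{41}{5} = \left(-1589 + \left(1075 - 683\right)\right) + \left(- \frac{4}{5} + 9\right) = \left(-1589 + 392\right) + \frac{41}{5} = -1197 + \frac{41}{5} = - \frac{5944}{5}$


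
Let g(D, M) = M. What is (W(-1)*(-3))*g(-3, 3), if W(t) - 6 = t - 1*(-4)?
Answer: -81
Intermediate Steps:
W(t) = 10 + t (W(t) = 6 + (t - 1*(-4)) = 6 + (t + 4) = 6 + (4 + t) = 10 + t)
(W(-1)*(-3))*g(-3, 3) = ((10 - 1)*(-3))*3 = (9*(-3))*3 = -27*3 = -81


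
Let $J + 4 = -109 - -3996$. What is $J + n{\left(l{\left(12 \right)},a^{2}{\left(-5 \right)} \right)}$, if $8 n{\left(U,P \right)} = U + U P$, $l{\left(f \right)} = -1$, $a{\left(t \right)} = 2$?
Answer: $\frac{31059}{8} \approx 3882.4$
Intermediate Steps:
$n{\left(U,P \right)} = \frac{U}{8} + \frac{P U}{8}$ ($n{\left(U,P \right)} = \frac{U + U P}{8} = \frac{U + P U}{8} = \frac{U}{8} + \frac{P U}{8}$)
$J = 3883$ ($J = -4 - -3887 = -4 + \left(-109 + 3996\right) = -4 + 3887 = 3883$)
$J + n{\left(l{\left(12 \right)},a^{2}{\left(-5 \right)} \right)} = 3883 + \frac{1}{8} \left(-1\right) \left(1 + 2^{2}\right) = 3883 + \frac{1}{8} \left(-1\right) \left(1 + 4\right) = 3883 + \frac{1}{8} \left(-1\right) 5 = 3883 - \frac{5}{8} = \frac{31059}{8}$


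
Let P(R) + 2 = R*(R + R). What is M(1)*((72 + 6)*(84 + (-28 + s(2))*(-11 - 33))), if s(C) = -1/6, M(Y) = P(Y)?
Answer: 0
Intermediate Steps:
P(R) = -2 + 2*R**2 (P(R) = -2 + R*(R + R) = -2 + R*(2*R) = -2 + 2*R**2)
M(Y) = -2 + 2*Y**2
s(C) = -1/6 (s(C) = -1*1/6 = -1/6)
M(1)*((72 + 6)*(84 + (-28 + s(2))*(-11 - 33))) = (-2 + 2*1**2)*((72 + 6)*(84 + (-28 - 1/6)*(-11 - 33))) = (-2 + 2*1)*(78*(84 - 169/6*(-44))) = (-2 + 2)*(78*(84 + 3718/3)) = 0*(78*(3970/3)) = 0*103220 = 0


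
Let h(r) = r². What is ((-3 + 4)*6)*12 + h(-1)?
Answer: 73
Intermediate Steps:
((-3 + 4)*6)*12 + h(-1) = ((-3 + 4)*6)*12 + (-1)² = (1*6)*12 + 1 = 6*12 + 1 = 72 + 1 = 73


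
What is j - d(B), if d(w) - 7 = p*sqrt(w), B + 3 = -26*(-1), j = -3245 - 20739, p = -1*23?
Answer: -23991 + 23*sqrt(23) ≈ -23881.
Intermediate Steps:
p = -23
j = -23984
B = 23 (B = -3 - 26*(-1) = -3 + 26 = 23)
d(w) = 7 - 23*sqrt(w)
j - d(B) = -23984 - (7 - 23*sqrt(23)) = -23984 + (-7 + 23*sqrt(23)) = -23991 + 23*sqrt(23)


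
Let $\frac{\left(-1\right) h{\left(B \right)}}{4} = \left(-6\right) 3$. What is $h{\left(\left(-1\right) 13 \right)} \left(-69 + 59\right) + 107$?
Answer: $-613$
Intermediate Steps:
$h{\left(B \right)} = 72$ ($h{\left(B \right)} = - 4 \left(\left(-6\right) 3\right) = \left(-4\right) \left(-18\right) = 72$)
$h{\left(\left(-1\right) 13 \right)} \left(-69 + 59\right) + 107 = 72 \left(-69 + 59\right) + 107 = 72 \left(-10\right) + 107 = -720 + 107 = -613$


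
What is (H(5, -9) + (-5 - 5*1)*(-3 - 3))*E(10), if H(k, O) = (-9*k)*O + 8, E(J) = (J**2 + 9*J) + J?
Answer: 94600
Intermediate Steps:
E(J) = J**2 + 10*J
H(k, O) = 8 - 9*O*k (H(k, O) = -9*O*k + 8 = 8 - 9*O*k)
(H(5, -9) + (-5 - 5*1)*(-3 - 3))*E(10) = ((8 - 9*(-9)*5) + (-5 - 5*1)*(-3 - 3))*(10*(10 + 10)) = ((8 + 405) + (-5 - 5)*(-6))*(10*20) = (413 - 10*(-6))*200 = (413 + 60)*200 = 473*200 = 94600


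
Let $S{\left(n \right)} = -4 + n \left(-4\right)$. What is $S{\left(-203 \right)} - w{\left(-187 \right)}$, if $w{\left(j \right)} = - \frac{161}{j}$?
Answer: $\frac{150935}{187} \approx 807.14$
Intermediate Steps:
$S{\left(n \right)} = -4 - 4 n$
$S{\left(-203 \right)} - w{\left(-187 \right)} = \left(-4 - -812\right) - - \frac{161}{-187} = \left(-4 + 812\right) - \left(-161\right) \left(- \frac{1}{187}\right) = 808 - \frac{161}{187} = \frac{150935}{187}$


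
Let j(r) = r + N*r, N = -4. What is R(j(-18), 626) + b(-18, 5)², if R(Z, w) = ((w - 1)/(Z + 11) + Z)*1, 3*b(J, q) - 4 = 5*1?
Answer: 944/13 ≈ 72.615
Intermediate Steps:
b(J, q) = 3 (b(J, q) = 4/3 + (5*1)/3 = 4/3 + (⅓)*5 = 4/3 + 5/3 = 3)
j(r) = -3*r (j(r) = r - 4*r = -3*r)
R(Z, w) = Z + (-1 + w)/(11 + Z) (R(Z, w) = ((-1 + w)/(11 + Z) + Z)*1 = (Z + (-1 + w)/(11 + Z))*1 = Z + (-1 + w)/(11 + Z))
R(j(-18), 626) + b(-18, 5)² = (-1 + 626 + (-3*(-18))² + 11*(-3*(-18)))/(11 - 3*(-18)) + 3² = (-1 + 626 + 54² + 11*54)/(11 + 54) + 9 = (-1 + 626 + 2916 + 594)/65 + 9 = (1/65)*4135 + 9 = 827/13 + 9 = 944/13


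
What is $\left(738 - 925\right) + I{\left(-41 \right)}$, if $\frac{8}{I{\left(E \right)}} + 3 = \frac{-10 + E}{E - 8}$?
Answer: $- \frac{2293}{12} \approx -191.08$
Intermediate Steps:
$I{\left(E \right)} = \frac{8}{-3 + \frac{-10 + E}{-8 + E}}$ ($I{\left(E \right)} = \frac{8}{-3 + \frac{-10 + E}{E - 8}} = \frac{8}{-3 + \frac{-10 + E}{-8 + E}}$)
$\left(738 - 925\right) + I{\left(-41 \right)} = \left(738 - 925\right) + \frac{4 \left(8 - -41\right)}{-7 - 41} = -187 + \frac{4 \left(8 + 41\right)}{-48} = -187 + 4 \left(- \frac{1}{48}\right) 49 = -187 - \frac{49}{12} = - \frac{2293}{12}$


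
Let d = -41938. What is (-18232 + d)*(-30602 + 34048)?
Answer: -207345820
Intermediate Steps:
(-18232 + d)*(-30602 + 34048) = (-18232 - 41938)*(-30602 + 34048) = -60170*3446 = -207345820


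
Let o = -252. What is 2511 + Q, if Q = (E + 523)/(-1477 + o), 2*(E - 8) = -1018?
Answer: 4341497/1729 ≈ 2511.0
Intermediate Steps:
E = -501 (E = 8 + (½)*(-1018) = 8 - 509 = -501)
Q = -22/1729 (Q = (-501 + 523)/(-1477 - 252) = 22/(-1729) = 22*(-1/1729) = -22/1729 ≈ -0.012724)
2511 + Q = 2511 - 22/1729 = 4341497/1729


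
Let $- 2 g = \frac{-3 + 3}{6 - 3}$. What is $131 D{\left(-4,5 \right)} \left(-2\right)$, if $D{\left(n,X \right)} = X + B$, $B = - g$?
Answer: $-1310$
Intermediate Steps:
$g = 0$ ($g = - \frac{\left(-3 + 3\right) \frac{1}{6 - 3}}{2} = - \frac{0 \cdot \frac{1}{3}}{2} = \left(- \frac{1}{2}\right) 0 = 0$)
$B = 0$ ($B = \left(-1\right) 0 = 0$)
$D{\left(n,X \right)} = X$ ($D{\left(n,X \right)} = X + 0 = X$)
$131 D{\left(-4,5 \right)} \left(-2\right) = 131 \cdot 5 \left(-2\right) = 131 \left(-10\right) = -1310$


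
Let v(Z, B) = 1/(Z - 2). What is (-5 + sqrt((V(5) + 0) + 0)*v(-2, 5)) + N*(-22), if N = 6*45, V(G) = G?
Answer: -5945 - sqrt(5)/4 ≈ -5945.6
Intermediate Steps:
v(Z, B) = 1/(-2 + Z)
N = 270
(-5 + sqrt((V(5) + 0) + 0)*v(-2, 5)) + N*(-22) = (-5 + sqrt((5 + 0) + 0)/(-2 - 2)) + 270*(-22) = (-5 + sqrt(5 + 0)/(-4)) - 5940 = (-5 + sqrt(5)*(-1/4)) - 5940 = (-5 - sqrt(5)/4) - 5940 = -5945 - sqrt(5)/4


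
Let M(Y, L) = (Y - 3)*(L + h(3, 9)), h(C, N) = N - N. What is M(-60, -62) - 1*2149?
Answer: 1757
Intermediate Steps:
h(C, N) = 0
M(Y, L) = L*(-3 + Y) (M(Y, L) = (Y - 3)*(L + 0) = (-3 + Y)*L = L*(-3 + Y))
M(-60, -62) - 1*2149 = -62*(-3 - 60) - 1*2149 = -62*(-63) - 2149 = 3906 - 2149 = 1757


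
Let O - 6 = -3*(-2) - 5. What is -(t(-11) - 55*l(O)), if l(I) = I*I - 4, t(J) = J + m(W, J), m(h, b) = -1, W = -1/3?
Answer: 2487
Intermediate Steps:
W = -⅓ (W = -1*⅓ = -⅓ ≈ -0.33333)
O = 7 (O = 6 + (-3*(-2) - 5) = 6 + (6 - 5) = 6 + 1 = 7)
t(J) = -1 + J (t(J) = J - 1 = -1 + J)
l(I) = -4 + I² (l(I) = I² - 4 = -4 + I²)
-(t(-11) - 55*l(O)) = -((-1 - 11) - 55*(-4 + 7²)) = -(-12 - 55*(-4 + 49)) = -(-12 - 55*45) = -(-12 - 2475) = -1*(-2487) = 2487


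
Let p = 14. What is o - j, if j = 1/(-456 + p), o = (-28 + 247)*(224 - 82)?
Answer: 13745317/442 ≈ 31098.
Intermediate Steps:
o = 31098 (o = 219*142 = 31098)
j = -1/442 (j = 1/(-456 + 14) = 1/(-442) = -1/442 ≈ -0.0022624)
o - j = 31098 - 1*(-1/442) = 31098 + 1/442 = 13745317/442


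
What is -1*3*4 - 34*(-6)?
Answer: 192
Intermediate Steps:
-1*3*4 - 34*(-6) = -3*4 + 204 = -12 + 204 = 192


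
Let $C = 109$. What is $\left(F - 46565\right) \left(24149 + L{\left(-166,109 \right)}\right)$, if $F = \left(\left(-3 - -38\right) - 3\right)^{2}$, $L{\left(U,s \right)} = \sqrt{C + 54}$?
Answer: $-1099769609 - 45541 \sqrt{163} \approx -1.1004 \cdot 10^{9}$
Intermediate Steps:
$L{\left(U,s \right)} = \sqrt{163}$ ($L{\left(U,s \right)} = \sqrt{109 + 54} = \sqrt{163}$)
$F = 1024$ ($F = \left(\left(-3 + 38\right) - 3\right)^{2} = \left(35 - 3\right)^{2} = 32^{2} = 1024$)
$\left(F - 46565\right) \left(24149 + L{\left(-166,109 \right)}\right) = \left(1024 - 46565\right) \left(24149 + \sqrt{163}\right) = - 45541 \left(24149 + \sqrt{163}\right) = -1099769609 - 45541 \sqrt{163}$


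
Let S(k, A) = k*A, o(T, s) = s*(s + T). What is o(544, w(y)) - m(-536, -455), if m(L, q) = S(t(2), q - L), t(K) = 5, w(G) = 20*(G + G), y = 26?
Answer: 1646955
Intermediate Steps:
w(G) = 40*G (w(G) = 20*(2*G) = 40*G)
o(T, s) = s*(T + s)
S(k, A) = A*k
m(L, q) = -5*L + 5*q (m(L, q) = (q - L)*5 = -5*L + 5*q)
o(544, w(y)) - m(-536, -455) = (40*26)*(544 + 40*26) - (-5*(-536) + 5*(-455)) = 1040*(544 + 1040) - (2680 - 2275) = 1040*1584 - 1*405 = 1647360 - 405 = 1646955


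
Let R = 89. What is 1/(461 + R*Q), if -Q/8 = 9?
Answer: -1/5947 ≈ -0.00016815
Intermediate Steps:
Q = -72 (Q = -8*9 = -72)
1/(461 + R*Q) = 1/(461 + 89*(-72)) = 1/(461 - 6408) = 1/(-5947) = -1/5947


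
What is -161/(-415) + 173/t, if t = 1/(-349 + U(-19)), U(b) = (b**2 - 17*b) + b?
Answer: 22687381/415 ≈ 54668.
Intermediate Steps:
U(b) = b**2 - 16*b
t = 1/316 (t = 1/(-349 - 19*(-16 - 19)) = 1/(-349 - 19*(-35)) = 1/(-349 + 665) = 1/316 ≈ 0.0031646)
-161/(-415) + 173/t = -161/(-415) + 173/(1/316) = -161*(-1/415) + 173*316 = 161/415 + 54668 = 22687381/415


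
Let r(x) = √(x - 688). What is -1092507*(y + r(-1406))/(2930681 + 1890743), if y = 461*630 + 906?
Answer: -39785827419/602678 - 1092507*I*√2094/4821424 ≈ -66015.0 - 10.369*I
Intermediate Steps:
r(x) = √(-688 + x)
y = 291336 (y = 290430 + 906 = 291336)
-1092507*(y + r(-1406))/(2930681 + 1890743) = -1092507*(291336 + √(-688 - 1406))/(2930681 + 1890743) = -(39785827419/602678 + 1092507*I*√2094/4821424) = -1092507*(36417/602678 + I*√2094/4821424) = -39785827419/602678 - 1092507*I*√2094/4821424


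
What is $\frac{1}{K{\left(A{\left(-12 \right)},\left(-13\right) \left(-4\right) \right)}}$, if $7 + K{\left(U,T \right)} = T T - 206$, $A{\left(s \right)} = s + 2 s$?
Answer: $\frac{1}{2491} \approx 0.00040145$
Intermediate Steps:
$A{\left(s \right)} = 3 s$
$K{\left(U,T \right)} = -213 + T^{2}$ ($K{\left(U,T \right)} = -7 + \left(T T - 206\right) = -7 + \left(T^{2} - 206\right) = -7 + \left(-206 + T^{2}\right) = -213 + T^{2}$)
$\frac{1}{K{\left(A{\left(-12 \right)},\left(-13\right) \left(-4\right) \right)}} = \frac{1}{-213 + \left(\left(-13\right) \left(-4\right)\right)^{2}} = \frac{1}{-213 + 52^{2}} = \frac{1}{-213 + 2704} = \frac{1}{2491}$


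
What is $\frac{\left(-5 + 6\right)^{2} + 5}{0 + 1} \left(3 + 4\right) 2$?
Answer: $84$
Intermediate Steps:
$\frac{\left(-5 + 6\right)^{2} + 5}{0 + 1} \left(3 + 4\right) 2 = \frac{1^{2} + 5}{1} \cdot 7 \cdot 2 = \left(1 + 5\right) 1 \cdot 14 = 6 \cdot 1 \cdot 14 = 6 \cdot 14 = 84$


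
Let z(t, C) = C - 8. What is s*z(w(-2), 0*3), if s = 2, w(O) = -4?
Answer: -16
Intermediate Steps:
z(t, C) = -8 + C
s*z(w(-2), 0*3) = 2*(-8 + 0*3) = 2*(-8 + 0) = 2*(-8) = -16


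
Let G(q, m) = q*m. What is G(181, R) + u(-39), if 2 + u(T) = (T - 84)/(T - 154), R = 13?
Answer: 453866/193 ≈ 2351.6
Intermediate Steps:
u(T) = -2 + (-84 + T)/(-154 + T) (u(T) = -2 + (T - 84)/(T - 154) = -2 + (-84 + T)/(-154 + T))
G(q, m) = m*q
G(181, R) + u(-39) = 13*181 + (224 - 1*(-39))/(-154 - 39) = 2353 + (224 + 39)/(-193) = 2353 - 1/193*263 = 2353 - 263/193 = 453866/193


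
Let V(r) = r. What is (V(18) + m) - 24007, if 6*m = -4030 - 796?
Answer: -74380/3 ≈ -24793.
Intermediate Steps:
m = -2413/3 (m = (-4030 - 796)/6 = (⅙)*(-4826) = -2413/3 ≈ -804.33)
(V(18) + m) - 24007 = (18 - 2413/3) - 24007 = -2359/3 - 24007 = -74380/3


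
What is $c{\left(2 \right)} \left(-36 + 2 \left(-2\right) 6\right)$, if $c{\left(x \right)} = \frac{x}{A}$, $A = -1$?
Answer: $120$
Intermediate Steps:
$c{\left(x \right)} = - x$ ($c{\left(x \right)} = \frac{x}{-1} = x \left(-1\right) = - x$)
$c{\left(2 \right)} \left(-36 + 2 \left(-2\right) 6\right) = \left(-1\right) 2 \left(-36 + 2 \left(-2\right) 6\right) = - 2 \left(-36 - 24\right) = \left(-2\right) \left(-60\right) = 120$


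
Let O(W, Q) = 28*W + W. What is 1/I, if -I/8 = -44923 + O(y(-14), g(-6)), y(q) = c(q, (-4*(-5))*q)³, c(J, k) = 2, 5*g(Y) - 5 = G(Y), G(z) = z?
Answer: 1/357528 ≈ 2.7970e-6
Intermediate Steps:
g(Y) = 1 + Y/5
y(q) = 8 (y(q) = 2³ = 8)
O(W, Q) = 29*W
I = 357528 (I = -8*(-44923 + 29*8) = -8*(-44923 + 232) = -8*(-44691) = 357528)
1/I = 1/357528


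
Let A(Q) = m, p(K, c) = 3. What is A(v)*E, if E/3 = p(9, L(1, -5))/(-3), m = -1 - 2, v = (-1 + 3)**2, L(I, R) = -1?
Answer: 9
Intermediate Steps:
v = 4 (v = 2**2 = 4)
m = -3
A(Q) = -3
E = -3 (E = 3*(3/(-3)) = 3*(3*(-1/3)) = 3*(-1) = -3)
A(v)*E = -3*(-3) = 9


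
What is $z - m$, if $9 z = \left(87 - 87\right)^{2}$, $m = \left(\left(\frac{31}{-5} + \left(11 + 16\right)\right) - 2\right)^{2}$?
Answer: $- \frac{8836}{25} \approx -353.44$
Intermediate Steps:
$m = \frac{8836}{25}$ ($m = \left(\left(31 \left(- \frac{1}{5}\right) + 27\right) - 2\right)^{2} = \left(\left(- \frac{31}{5} + 27\right) - 2\right)^{2} = \left(\frac{104}{5} - 2\right)^{2} = \left(\frac{94}{5}\right)^{2} = \frac{8836}{25} \approx 353.44$)
$z = 0$ ($z = \frac{\left(87 - 87\right)^{2}}{9} = \frac{0^{2}}{9} = \frac{1}{9} \cdot 0 = 0$)
$z - m = 0 - \frac{8836}{25} = - \frac{8836}{25}$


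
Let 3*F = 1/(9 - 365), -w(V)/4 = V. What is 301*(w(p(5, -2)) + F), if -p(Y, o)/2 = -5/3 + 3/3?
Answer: -571599/356 ≈ -1605.6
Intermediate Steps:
p(Y, o) = 4/3 (p(Y, o) = -2*(-5/3 + 3/3) = -2*(-5*1/3 + 3*(1/3)) = -2*(-5/3 + 1) = -2*(-2/3) = 4/3)
w(V) = -4*V
F = -1/1068 (F = 1/(3*(9 - 365)) = (1/3)/(-356) = (1/3)*(-1/356) = -1/1068 ≈ -0.00093633)
301*(w(p(5, -2)) + F) = 301*(-4*4/3 - 1/1068) = 301*(-16/3 - 1/1068) = 301*(-1899/356) = -571599/356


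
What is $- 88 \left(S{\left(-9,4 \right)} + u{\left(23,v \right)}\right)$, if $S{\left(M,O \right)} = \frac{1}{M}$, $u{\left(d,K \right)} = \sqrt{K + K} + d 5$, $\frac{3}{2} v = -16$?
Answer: $- \frac{90992}{9} - \frac{704 i \sqrt{3}}{3} \approx -10110.0 - 406.45 i$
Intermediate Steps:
$v = - \frac{32}{3}$ ($v = \frac{2}{3} \left(-16\right) = - \frac{32}{3} \approx -10.667$)
$u{\left(d,K \right)} = 5 d + \sqrt{2} \sqrt{K}$ ($u{\left(d,K \right)} = \sqrt{2 K} + 5 d = \sqrt{2} \sqrt{K} + 5 d = 5 d + \sqrt{2} \sqrt{K}$)
$- 88 \left(S{\left(-9,4 \right)} + u{\left(23,v \right)}\right) = - 88 \left(\frac{1}{-9} + \left(5 \cdot 23 + \sqrt{2} \sqrt{- \frac{32}{3}}\right)\right) = - 88 \left(- \frac{1}{9} + \left(115 + \sqrt{2} \frac{4 i \sqrt{6}}{3}\right)\right) = - 88 \left(- \frac{1}{9} + \left(115 + \frac{8 i \sqrt{3}}{3}\right)\right) = - 88 \left(\frac{1034}{9} + \frac{8 i \sqrt{3}}{3}\right) = - \frac{90992}{9} - \frac{704 i \sqrt{3}}{3}$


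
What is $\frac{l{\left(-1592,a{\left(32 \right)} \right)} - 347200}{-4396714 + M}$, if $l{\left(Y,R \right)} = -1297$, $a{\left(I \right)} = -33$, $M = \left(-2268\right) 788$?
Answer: $\frac{348497}{6183898} \approx 0.056356$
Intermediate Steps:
$M = -1787184$
$\frac{l{\left(-1592,a{\left(32 \right)} \right)} - 347200}{-4396714 + M} = \frac{-1297 - 347200}{-4396714 - 1787184} = - \frac{348497}{-6183898} = \left(-348497\right) \left(- \frac{1}{6183898}\right) = \frac{348497}{6183898}$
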